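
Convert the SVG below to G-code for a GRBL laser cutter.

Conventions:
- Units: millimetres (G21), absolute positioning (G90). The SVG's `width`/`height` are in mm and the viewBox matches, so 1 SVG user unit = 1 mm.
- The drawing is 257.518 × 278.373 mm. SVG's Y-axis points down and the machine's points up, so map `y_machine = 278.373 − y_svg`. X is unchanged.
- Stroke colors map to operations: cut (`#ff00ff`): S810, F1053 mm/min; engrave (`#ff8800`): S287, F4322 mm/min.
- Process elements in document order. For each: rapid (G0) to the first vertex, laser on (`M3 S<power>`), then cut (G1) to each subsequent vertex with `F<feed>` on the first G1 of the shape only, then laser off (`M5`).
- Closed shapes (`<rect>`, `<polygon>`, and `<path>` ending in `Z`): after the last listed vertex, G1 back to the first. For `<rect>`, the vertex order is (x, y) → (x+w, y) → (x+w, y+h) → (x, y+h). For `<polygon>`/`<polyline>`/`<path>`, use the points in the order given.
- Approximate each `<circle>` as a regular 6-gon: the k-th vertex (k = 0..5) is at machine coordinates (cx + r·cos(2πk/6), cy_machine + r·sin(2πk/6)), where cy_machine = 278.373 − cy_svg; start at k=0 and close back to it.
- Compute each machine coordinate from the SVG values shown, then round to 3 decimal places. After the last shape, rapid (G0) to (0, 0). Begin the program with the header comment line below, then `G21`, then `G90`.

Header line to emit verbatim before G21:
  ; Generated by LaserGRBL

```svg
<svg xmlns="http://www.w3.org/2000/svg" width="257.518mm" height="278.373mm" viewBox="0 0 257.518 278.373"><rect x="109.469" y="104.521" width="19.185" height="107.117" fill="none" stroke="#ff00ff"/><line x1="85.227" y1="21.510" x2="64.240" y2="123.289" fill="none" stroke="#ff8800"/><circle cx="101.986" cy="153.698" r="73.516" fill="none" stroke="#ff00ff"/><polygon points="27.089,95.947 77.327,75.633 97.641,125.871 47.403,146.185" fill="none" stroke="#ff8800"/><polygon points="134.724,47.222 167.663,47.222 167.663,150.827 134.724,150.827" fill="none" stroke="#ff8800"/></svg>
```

; Generated by LaserGRBL
G21
G90
G0 X109.469 Y173.852
M3 S810
G1 X128.654 Y173.852 F1053
G1 X128.654 Y66.735
G1 X109.469 Y66.735
G1 X109.469 Y173.852
M5
G0 X85.227 Y256.863
M3 S287
G1 X64.240 Y155.084 F4322
M5
G0 X175.502 Y124.675
M3 S810
G1 X138.744 Y188.342 F1053
G1 X65.228 Y188.342
G1 X28.470 Y124.675
G1 X65.228 Y61.008
G1 X138.744 Y61.008
G1 X175.502 Y124.675
M5
G0 X27.089 Y182.426
M3 S287
G1 X77.327 Y202.740 F4322
G1 X97.641 Y152.502
G1 X47.403 Y132.188
G1 X27.089 Y182.426
M5
G0 X134.724 Y231.151
M3 S287
G1 X167.663 Y231.151 F4322
G1 X167.663 Y127.546
G1 X134.724 Y127.546
G1 X134.724 Y231.151
M5
G0 X0.000 Y0.000

1 u = 1 mm; y_m = 278.373 − y.

[1] `<rect>` rectangle, #ff00ff→cut S810 F1053: (109.469,173.852) → (128.654,173.852) → (128.654,66.735) → (109.469,66.735) → (109.469,173.852) (closed)

[2] `<line>` line segment, #ff8800→engrave S287 F4322: (85.227,256.863) → (64.240,155.084)

[3] `<circle>` circle, #ff00ff→cut S810 F1053: (175.502,124.675) → (138.744,188.342) → (65.228,188.342) → (28.470,124.675) → (65.228,61.008) → (138.744,61.008) → (175.502,124.675) (closed)

[4] `<polygon>` regular polygon, #ff8800→engrave S287 F4322: (27.089,182.426) → (77.327,202.740) → (97.641,152.502) → (47.403,132.188) → (27.089,182.426) (closed)

[5] `<polygon>` rectangle, #ff8800→engrave S287 F4322: (134.724,231.151) → (167.663,231.151) → (167.663,127.546) → (134.724,127.546) → (134.724,231.151) (closed)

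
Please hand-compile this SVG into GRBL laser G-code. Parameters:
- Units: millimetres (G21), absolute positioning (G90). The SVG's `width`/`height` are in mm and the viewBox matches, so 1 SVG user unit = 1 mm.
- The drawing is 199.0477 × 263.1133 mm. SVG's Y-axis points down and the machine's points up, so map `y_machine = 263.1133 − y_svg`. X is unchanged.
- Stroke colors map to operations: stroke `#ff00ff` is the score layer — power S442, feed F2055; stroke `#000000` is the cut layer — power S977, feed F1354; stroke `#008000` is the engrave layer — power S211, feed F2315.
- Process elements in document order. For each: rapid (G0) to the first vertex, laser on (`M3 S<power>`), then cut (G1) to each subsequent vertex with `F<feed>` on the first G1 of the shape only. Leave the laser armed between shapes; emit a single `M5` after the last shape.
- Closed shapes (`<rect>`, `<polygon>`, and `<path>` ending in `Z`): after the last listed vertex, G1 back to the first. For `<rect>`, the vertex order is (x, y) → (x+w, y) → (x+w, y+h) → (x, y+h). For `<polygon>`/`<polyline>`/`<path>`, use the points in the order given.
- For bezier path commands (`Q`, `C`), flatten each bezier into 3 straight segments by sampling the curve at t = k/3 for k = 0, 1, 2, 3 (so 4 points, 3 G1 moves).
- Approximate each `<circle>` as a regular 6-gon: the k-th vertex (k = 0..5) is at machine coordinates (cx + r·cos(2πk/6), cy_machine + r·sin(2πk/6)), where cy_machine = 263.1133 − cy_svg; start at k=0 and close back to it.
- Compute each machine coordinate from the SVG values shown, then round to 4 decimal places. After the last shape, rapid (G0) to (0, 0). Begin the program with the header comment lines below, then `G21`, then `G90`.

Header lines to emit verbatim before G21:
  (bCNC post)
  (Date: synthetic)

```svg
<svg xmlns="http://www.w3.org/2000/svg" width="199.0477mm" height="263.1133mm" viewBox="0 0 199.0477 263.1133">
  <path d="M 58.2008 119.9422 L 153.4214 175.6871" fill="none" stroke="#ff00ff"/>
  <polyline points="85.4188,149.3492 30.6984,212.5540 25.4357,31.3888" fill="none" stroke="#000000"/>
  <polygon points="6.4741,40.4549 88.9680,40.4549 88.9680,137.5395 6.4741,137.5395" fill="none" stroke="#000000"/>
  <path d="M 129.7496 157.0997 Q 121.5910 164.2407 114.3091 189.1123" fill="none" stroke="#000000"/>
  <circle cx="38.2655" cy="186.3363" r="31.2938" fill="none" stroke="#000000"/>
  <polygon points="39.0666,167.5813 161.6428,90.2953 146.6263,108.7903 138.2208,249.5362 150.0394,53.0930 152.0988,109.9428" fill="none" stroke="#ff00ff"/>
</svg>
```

(bCNC post)
(Date: synthetic)
G21
G90
G0 X58.2008 Y143.1711
M3 S442
G1 X153.4214 Y87.4262 F2055
G0 X85.4188 Y113.7641
M3 S977
G1 X30.6984 Y50.5593 F1354
G1 X25.4357 Y231.7245
G0 X6.4741 Y222.6584
M3 S977
G1 X88.9680 Y222.6584 F1354
G1 X88.9680 Y125.5738
G1 X6.4741 Y125.5738
G1 X6.4741 Y222.6584
G0 X129.7496 Y106.0136
M3 S977
G1 X124.4079 Y99.2829 F1354
G1 X119.2611 Y88.6120
G1 X114.3091 Y74.0010
G0 X69.5593 Y76.7770
M3 S977
G1 X53.9124 Y103.8782 F1354
G1 X22.6186 Y103.8782
G1 X6.9717 Y76.7770
G1 X22.6186 Y49.6758
G1 X53.9124 Y49.6758
G1 X69.5593 Y76.7770
G0 X39.0666 Y95.5320
M3 S442
G1 X161.6428 Y172.8180 F2055
G1 X146.6263 Y154.3230
G1 X138.2208 Y13.5771
G1 X150.0394 Y210.0203
G1 X152.0988 Y153.1705
G1 X39.0666 Y95.5320
M5
G0 X0.0000 Y0.0000

Since the viewBox matches the mm dimensions, user units are millimetres directly. The only transform is the Y-flip y_m = 263.1133 − y_svg.

Shape 1 is a line segment drawn with `<path>`. Its stroke #ff00ff means score at S442, F2055. After flipping Y the toolpath is (58.2008,143.1711) → (153.4214,87.4262).

Shape 2 is a open polyline drawn with `<polyline>`. Its stroke #000000 means cut at S977, F1354. After flipping Y the toolpath is (85.4188,113.7641) → (30.6984,50.5593) → (25.4357,231.7245).

Shape 3 is a rectangle drawn with `<polygon>`. Its stroke #000000 means cut at S977, F1354. After flipping Y the toolpath is (6.4741,222.6584) → (88.9680,222.6584) → (88.9680,125.5738) → (6.4741,125.5738) → (6.4741,222.6584), returning to the start.

Shape 4 is a quadratic bezier drawn with `<path>`. Its stroke #000000 means cut at S977, F1354. After flipping Y the toolpath is (129.7496,106.0136) → (124.4079,99.2829) → (119.2611,88.6120) → (114.3091,74.0010).

Shape 5 is a circle drawn with `<circle>`. Its stroke #000000 means cut at S977, F1354. After flipping Y the toolpath is (69.5593,76.7770) → (53.9124,103.8782) → (22.6186,103.8782) → (6.9717,76.7770) → (22.6186,49.6758) → (53.9124,49.6758) → (69.5593,76.7770), returning to the start.

Shape 6 is a closed polygon drawn with `<polygon>`. Its stroke #ff00ff means score at S442, F2055. After flipping Y the toolpath is (39.0666,95.5320) → (161.6428,172.8180) → (146.6263,154.3230) → (138.2208,13.5771) → (150.0394,210.0203) → (152.0988,153.1705) → (39.0666,95.5320), returning to the start.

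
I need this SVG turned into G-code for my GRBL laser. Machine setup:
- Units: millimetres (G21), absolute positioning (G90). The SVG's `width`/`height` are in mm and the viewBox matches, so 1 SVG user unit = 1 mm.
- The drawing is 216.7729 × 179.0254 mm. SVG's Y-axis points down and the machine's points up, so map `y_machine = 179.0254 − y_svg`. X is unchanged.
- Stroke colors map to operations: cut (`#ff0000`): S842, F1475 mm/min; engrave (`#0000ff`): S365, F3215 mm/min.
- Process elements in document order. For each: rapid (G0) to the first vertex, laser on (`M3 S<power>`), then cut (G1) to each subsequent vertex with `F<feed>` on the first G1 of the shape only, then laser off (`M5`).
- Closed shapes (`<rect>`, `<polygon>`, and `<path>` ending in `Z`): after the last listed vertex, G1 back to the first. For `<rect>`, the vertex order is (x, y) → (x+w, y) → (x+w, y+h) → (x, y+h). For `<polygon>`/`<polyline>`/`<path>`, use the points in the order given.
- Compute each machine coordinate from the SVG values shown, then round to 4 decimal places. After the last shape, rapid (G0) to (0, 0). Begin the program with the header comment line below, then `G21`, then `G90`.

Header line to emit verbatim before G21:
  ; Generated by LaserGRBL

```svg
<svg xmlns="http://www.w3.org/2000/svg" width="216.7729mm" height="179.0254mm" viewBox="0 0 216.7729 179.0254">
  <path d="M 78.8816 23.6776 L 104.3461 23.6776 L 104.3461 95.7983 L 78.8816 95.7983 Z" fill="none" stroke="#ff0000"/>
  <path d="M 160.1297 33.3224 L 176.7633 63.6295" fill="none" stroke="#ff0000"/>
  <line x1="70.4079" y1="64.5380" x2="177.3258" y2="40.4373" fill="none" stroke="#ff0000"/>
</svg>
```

viewBox `0 0 216.7729 179.0254` with mm width/height → 1 unit = 1 mm. Flip: y_m = 179.0254 − y_svg.

**Shape 1** — `<path>` rectangle, stroke `#ff0000` → cut (S842, F1475). Machine vertices: (78.8816,155.3478) → (104.3461,155.3478) → (104.3461,83.2271) → (78.8816,83.2271) → (78.8816,155.3478). Closed: final G1 returns to the first vertex.

**Shape 2** — `<path>` line segment, stroke `#ff0000` → cut (S842, F1475). Machine vertices: (160.1297,145.7030) → (176.7633,115.3959). Open path.

**Shape 3** — `<line>` line segment, stroke `#ff0000` → cut (S842, F1475). Machine vertices: (70.4079,114.4874) → (177.3258,138.5881). Open path.

; Generated by LaserGRBL
G21
G90
G0 X78.8816 Y155.3478
M3 S842
G1 X104.3461 Y155.3478 F1475
G1 X104.3461 Y83.2271
G1 X78.8816 Y83.2271
G1 X78.8816 Y155.3478
M5
G0 X160.1297 Y145.7030
M3 S842
G1 X176.7633 Y115.3959 F1475
M5
G0 X70.4079 Y114.4874
M3 S842
G1 X177.3258 Y138.5881 F1475
M5
G0 X0.0000 Y0.0000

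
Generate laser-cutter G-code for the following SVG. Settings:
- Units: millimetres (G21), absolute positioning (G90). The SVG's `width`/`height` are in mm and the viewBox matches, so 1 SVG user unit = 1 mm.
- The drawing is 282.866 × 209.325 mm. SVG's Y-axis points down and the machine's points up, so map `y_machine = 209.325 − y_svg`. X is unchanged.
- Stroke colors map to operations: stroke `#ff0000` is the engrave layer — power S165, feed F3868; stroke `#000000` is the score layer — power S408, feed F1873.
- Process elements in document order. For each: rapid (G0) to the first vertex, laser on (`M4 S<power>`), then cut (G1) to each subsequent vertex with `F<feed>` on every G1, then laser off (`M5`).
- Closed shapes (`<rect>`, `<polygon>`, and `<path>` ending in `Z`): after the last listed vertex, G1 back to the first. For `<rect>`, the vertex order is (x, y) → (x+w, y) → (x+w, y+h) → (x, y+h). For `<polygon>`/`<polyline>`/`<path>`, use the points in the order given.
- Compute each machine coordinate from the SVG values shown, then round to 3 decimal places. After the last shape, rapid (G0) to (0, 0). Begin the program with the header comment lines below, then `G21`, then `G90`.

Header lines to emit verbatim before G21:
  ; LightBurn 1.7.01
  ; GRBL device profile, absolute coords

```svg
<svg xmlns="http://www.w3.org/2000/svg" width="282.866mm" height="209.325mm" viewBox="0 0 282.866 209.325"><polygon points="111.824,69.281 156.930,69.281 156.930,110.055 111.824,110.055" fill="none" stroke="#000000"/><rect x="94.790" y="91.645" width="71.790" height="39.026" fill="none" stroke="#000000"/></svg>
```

viewBox `0 0 282.866 209.325` with mm width/height → 1 unit = 1 mm. Flip: y_m = 209.325 − y_svg.

**Shape 1** — `<polygon>` rectangle, stroke `#000000` → score (S408, F1873). Machine vertices: (111.824,140.044) → (156.930,140.044) → (156.930,99.270) → (111.824,99.270) → (111.824,140.044). Closed: final G1 returns to the first vertex.

**Shape 2** — `<rect>` rectangle, stroke `#000000` → score (S408, F1873). Machine vertices: (94.790,117.680) → (166.580,117.680) → (166.580,78.654) → (94.790,78.654) → (94.790,117.680). Closed: final G1 returns to the first vertex.

; LightBurn 1.7.01
; GRBL device profile, absolute coords
G21
G90
G0 X111.824 Y140.044
M4 S408
G1 X156.930 Y140.044 F1873
G1 X156.930 Y99.270 F1873
G1 X111.824 Y99.270 F1873
G1 X111.824 Y140.044 F1873
M5
G0 X94.790 Y117.680
M4 S408
G1 X166.580 Y117.680 F1873
G1 X166.580 Y78.654 F1873
G1 X94.790 Y78.654 F1873
G1 X94.790 Y117.680 F1873
M5
G0 X0.000 Y0.000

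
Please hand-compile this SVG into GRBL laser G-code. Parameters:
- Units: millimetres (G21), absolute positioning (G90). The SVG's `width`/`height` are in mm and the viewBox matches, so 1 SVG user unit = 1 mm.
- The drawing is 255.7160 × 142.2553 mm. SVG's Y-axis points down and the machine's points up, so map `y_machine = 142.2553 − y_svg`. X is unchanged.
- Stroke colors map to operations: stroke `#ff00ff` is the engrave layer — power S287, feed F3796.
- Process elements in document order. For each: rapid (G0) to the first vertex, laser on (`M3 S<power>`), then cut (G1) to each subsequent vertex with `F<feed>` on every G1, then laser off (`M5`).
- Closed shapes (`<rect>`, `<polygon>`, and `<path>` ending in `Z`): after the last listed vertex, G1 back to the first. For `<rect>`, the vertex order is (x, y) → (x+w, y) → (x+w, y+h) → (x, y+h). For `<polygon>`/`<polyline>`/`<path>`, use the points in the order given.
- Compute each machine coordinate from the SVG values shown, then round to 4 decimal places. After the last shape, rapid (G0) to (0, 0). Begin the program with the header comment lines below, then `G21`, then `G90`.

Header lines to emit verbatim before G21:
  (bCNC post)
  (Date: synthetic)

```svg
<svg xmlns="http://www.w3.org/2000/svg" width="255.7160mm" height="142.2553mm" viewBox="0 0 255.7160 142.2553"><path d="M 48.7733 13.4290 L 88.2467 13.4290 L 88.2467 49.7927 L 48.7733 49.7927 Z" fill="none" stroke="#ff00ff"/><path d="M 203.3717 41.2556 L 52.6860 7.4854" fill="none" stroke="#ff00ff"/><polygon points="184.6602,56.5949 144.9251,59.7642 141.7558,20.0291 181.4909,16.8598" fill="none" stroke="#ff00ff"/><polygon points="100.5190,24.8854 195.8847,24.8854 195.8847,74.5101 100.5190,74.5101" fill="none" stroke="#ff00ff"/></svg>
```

Since the viewBox matches the mm dimensions, user units are millimetres directly. The only transform is the Y-flip y_m = 142.2553 − y_svg.

Shape 1 is a rectangle drawn with `<path>`. Its stroke #ff00ff means engrave at S287, F3796. After flipping Y the toolpath is (48.7733,128.8263) → (88.2467,128.8263) → (88.2467,92.4626) → (48.7733,92.4626) → (48.7733,128.8263), returning to the start.

Shape 2 is a line segment drawn with `<path>`. Its stroke #ff00ff means engrave at S287, F3796. After flipping Y the toolpath is (203.3717,100.9997) → (52.6860,134.7699).

Shape 3 is a regular polygon drawn with `<polygon>`. Its stroke #ff00ff means engrave at S287, F3796. After flipping Y the toolpath is (184.6602,85.6604) → (144.9251,82.4911) → (141.7558,122.2262) → (181.4909,125.3955) → (184.6602,85.6604), returning to the start.

Shape 4 is a rectangle drawn with `<polygon>`. Its stroke #ff00ff means engrave at S287, F3796. After flipping Y the toolpath is (100.5190,117.3699) → (195.8847,117.3699) → (195.8847,67.7452) → (100.5190,67.7452) → (100.5190,117.3699), returning to the start.

(bCNC post)
(Date: synthetic)
G21
G90
G0 X48.7733 Y128.8263
M3 S287
G1 X88.2467 Y128.8263 F3796
G1 X88.2467 Y92.4626 F3796
G1 X48.7733 Y92.4626 F3796
G1 X48.7733 Y128.8263 F3796
M5
G0 X203.3717 Y100.9997
M3 S287
G1 X52.6860 Y134.7699 F3796
M5
G0 X184.6602 Y85.6604
M3 S287
G1 X144.9251 Y82.4911 F3796
G1 X141.7558 Y122.2262 F3796
G1 X181.4909 Y125.3955 F3796
G1 X184.6602 Y85.6604 F3796
M5
G0 X100.5190 Y117.3699
M3 S287
G1 X195.8847 Y117.3699 F3796
G1 X195.8847 Y67.7452 F3796
G1 X100.5190 Y67.7452 F3796
G1 X100.5190 Y117.3699 F3796
M5
G0 X0.0000 Y0.0000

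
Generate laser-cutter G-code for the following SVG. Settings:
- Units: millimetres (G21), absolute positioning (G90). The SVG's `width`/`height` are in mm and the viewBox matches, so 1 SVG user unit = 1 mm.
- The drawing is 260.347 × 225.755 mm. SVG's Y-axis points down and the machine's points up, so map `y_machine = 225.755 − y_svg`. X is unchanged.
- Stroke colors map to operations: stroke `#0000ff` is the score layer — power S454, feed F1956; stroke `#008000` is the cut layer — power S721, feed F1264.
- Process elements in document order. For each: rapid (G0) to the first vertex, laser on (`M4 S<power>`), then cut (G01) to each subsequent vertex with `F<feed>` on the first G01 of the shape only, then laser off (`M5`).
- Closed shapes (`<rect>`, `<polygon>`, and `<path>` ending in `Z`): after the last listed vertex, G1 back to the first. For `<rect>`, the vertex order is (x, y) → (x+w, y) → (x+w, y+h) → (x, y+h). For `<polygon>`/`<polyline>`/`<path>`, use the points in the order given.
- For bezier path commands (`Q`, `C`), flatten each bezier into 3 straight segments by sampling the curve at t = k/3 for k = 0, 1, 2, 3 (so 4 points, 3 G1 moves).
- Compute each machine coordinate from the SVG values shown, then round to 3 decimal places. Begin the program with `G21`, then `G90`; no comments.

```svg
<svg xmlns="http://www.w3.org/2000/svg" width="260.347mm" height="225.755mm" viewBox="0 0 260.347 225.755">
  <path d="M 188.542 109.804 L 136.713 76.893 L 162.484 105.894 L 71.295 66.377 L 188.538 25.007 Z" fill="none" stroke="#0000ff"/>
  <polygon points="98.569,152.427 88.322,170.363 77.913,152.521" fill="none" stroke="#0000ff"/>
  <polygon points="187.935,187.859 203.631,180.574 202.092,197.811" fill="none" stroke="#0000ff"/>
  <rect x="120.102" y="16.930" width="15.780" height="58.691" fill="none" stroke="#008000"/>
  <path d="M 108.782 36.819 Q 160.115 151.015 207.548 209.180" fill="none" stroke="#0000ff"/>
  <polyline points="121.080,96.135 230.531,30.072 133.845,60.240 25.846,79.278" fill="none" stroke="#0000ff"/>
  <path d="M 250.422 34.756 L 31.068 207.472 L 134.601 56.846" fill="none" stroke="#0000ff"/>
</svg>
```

1 u = 1 mm; y_m = 225.755 − y.

[1] `<path>` closed polygon, #0000ff→score S454 F1956: (188.542,115.951) → (136.713,148.862) → (162.484,119.861) → (71.295,159.378) → (188.538,200.748) → (188.542,115.951) (closed)

[2] `<polygon>` regular polygon, #0000ff→score S454 F1956: (98.569,73.328) → (88.322,55.392) → (77.913,73.234) → (98.569,73.328) (closed)

[3] `<polygon>` regular polygon, #0000ff→score S454 F1956: (187.935,37.896) → (203.631,45.181) → (202.092,27.944) → (187.935,37.896) (closed)

[4] `<rect>` rectangle, #008000→cut S721 F1264: (120.102,208.825) → (135.882,208.825) → (135.882,150.134) → (120.102,150.134) → (120.102,208.825) (closed)

[5] `<path>` quadratic bezier, #0000ff→score S454 F1956: (108.782,188.936) → (142.571,119.031) → (175.493,61.577) → (207.548,16.575)

[6] `<polyline>` open polyline, #0000ff→score S454 F1956: (121.080,129.620) → (230.531,195.683) → (133.845,165.515) → (25.846,146.477)

[7] `<path>` open polyline, #0000ff→score S454 F1956: (250.422,190.999) → (31.068,18.283) → (134.601,168.909)

G21
G90
G0 X188.542 Y115.951
M4 S454
G01 X136.713 Y148.862 F1956
G01 X162.484 Y119.861
G01 X71.295 Y159.378
G01 X188.538 Y200.748
G01 X188.542 Y115.951
M5
G0 X98.569 Y73.328
M4 S454
G01 X88.322 Y55.392 F1956
G01 X77.913 Y73.234
G01 X98.569 Y73.328
M5
G0 X187.935 Y37.896
M4 S454
G01 X203.631 Y45.181 F1956
G01 X202.092 Y27.944
G01 X187.935 Y37.896
M5
G0 X120.102 Y208.825
M4 S721
G01 X135.882 Y208.825 F1264
G01 X135.882 Y150.134
G01 X120.102 Y150.134
G01 X120.102 Y208.825
M5
G0 X108.782 Y188.936
M4 S454
G01 X142.571 Y119.031 F1956
G01 X175.493 Y61.577
G01 X207.548 Y16.575
M5
G0 X121.080 Y129.620
M4 S454
G01 X230.531 Y195.683 F1956
G01 X133.845 Y165.515
G01 X25.846 Y146.477
M5
G0 X250.422 Y190.999
M4 S454
G01 X31.068 Y18.283 F1956
G01 X134.601 Y168.909
M5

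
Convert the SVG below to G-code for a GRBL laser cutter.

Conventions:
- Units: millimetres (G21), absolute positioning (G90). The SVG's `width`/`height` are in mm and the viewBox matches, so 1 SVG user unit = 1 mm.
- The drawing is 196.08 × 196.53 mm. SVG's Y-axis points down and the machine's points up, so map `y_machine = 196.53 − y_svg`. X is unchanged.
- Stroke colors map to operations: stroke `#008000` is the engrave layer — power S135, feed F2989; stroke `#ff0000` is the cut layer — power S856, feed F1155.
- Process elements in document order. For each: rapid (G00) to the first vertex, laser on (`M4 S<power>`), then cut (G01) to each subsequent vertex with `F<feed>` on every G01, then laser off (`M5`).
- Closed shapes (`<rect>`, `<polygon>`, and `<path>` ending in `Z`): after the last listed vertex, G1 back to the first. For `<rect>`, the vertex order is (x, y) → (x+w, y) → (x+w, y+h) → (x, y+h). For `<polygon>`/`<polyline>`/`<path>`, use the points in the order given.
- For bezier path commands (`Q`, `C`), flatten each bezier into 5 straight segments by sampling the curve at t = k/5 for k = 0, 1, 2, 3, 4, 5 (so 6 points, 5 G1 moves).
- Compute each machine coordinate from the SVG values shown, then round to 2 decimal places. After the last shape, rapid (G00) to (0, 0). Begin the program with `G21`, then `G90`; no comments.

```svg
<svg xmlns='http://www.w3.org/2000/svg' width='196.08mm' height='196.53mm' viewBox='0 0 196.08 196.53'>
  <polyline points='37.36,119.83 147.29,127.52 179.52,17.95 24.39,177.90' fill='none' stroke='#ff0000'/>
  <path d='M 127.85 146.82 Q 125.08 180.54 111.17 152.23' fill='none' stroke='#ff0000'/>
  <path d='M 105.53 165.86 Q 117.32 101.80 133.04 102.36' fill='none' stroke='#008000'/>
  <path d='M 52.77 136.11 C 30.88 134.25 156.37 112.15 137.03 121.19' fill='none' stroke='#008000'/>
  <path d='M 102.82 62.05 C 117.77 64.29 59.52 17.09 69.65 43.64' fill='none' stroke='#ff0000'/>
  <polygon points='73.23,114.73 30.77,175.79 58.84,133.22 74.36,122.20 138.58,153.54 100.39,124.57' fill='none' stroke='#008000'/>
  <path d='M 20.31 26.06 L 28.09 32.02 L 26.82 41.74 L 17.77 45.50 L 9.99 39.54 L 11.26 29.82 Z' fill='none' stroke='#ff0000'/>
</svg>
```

1 u = 1 mm; y_m = 196.53 − y.

[1] `<polyline>` open polyline, #ff0000→cut S856 F1155: (37.36,76.70) → (147.29,69.01) → (179.52,178.58) → (24.39,18.63)

[2] `<path>` quadratic bezier, #ff0000→cut S856 F1155: (127.85,49.71) → (126.30,38.70) → (123.85,32.66) → (120.52,31.58) → (116.29,35.46) → (111.17,44.30)

[3] `<path>` quadratic bezier, #008000→engrave S135 F2989: (105.53,30.67) → (110.40,53.71) → (115.59,71.58) → (121.09,84.28) → (126.91,91.81) → (133.04,94.17)

[4] `<path>` cubic bezier, #008000→engrave S135 F2989: (52.77,60.42) → (54.98,63.55) → (78.54,69.08) → (109.42,74.53) → (133.59,77.44) → (137.03,75.34)

[5] `<path>` cubic bezier, #ff0000→cut S856 F1155: (102.82,134.48) → (104.14,138.08) → (94.69,147.64) → (81.26,157.23) → (70.64,160.96) → (69.65,152.89)

[6] `<polygon>` closed polygon, #008000→engrave S135 F2989: (73.23,81.80) → (30.77,20.74) → (58.84,63.31) → (74.36,74.33) → (138.58,42.99) → (100.39,71.96) → (73.23,81.80) (closed)

[7] `<path>` regular polygon, #ff0000→cut S856 F1155: (20.31,170.47) → (28.09,164.51) → (26.82,154.79) → (17.77,151.03) → (9.99,156.99) → (11.26,166.71) → (20.31,170.47) (closed)

G21
G90
G00 X37.36 Y76.70
M4 S856
G01 X147.29 Y69.01 F1155
G01 X179.52 Y178.58 F1155
G01 X24.39 Y18.63 F1155
M5
G00 X127.85 Y49.71
M4 S856
G01 X126.30 Y38.70 F1155
G01 X123.85 Y32.66 F1155
G01 X120.52 Y31.58 F1155
G01 X116.29 Y35.46 F1155
G01 X111.17 Y44.30 F1155
M5
G00 X105.53 Y30.67
M4 S135
G01 X110.40 Y53.71 F2989
G01 X115.59 Y71.58 F2989
G01 X121.09 Y84.28 F2989
G01 X126.91 Y91.81 F2989
G01 X133.04 Y94.17 F2989
M5
G00 X52.77 Y60.42
M4 S135
G01 X54.98 Y63.55 F2989
G01 X78.54 Y69.08 F2989
G01 X109.42 Y74.53 F2989
G01 X133.59 Y77.44 F2989
G01 X137.03 Y75.34 F2989
M5
G00 X102.82 Y134.48
M4 S856
G01 X104.14 Y138.08 F1155
G01 X94.69 Y147.64 F1155
G01 X81.26 Y157.23 F1155
G01 X70.64 Y160.96 F1155
G01 X69.65 Y152.89 F1155
M5
G00 X73.23 Y81.80
M4 S135
G01 X30.77 Y20.74 F2989
G01 X58.84 Y63.31 F2989
G01 X74.36 Y74.33 F2989
G01 X138.58 Y42.99 F2989
G01 X100.39 Y71.96 F2989
G01 X73.23 Y81.80 F2989
M5
G00 X20.31 Y170.47
M4 S856
G01 X28.09 Y164.51 F1155
G01 X26.82 Y154.79 F1155
G01 X17.77 Y151.03 F1155
G01 X9.99 Y156.99 F1155
G01 X11.26 Y166.71 F1155
G01 X20.31 Y170.47 F1155
M5
G00 X0.00 Y0.00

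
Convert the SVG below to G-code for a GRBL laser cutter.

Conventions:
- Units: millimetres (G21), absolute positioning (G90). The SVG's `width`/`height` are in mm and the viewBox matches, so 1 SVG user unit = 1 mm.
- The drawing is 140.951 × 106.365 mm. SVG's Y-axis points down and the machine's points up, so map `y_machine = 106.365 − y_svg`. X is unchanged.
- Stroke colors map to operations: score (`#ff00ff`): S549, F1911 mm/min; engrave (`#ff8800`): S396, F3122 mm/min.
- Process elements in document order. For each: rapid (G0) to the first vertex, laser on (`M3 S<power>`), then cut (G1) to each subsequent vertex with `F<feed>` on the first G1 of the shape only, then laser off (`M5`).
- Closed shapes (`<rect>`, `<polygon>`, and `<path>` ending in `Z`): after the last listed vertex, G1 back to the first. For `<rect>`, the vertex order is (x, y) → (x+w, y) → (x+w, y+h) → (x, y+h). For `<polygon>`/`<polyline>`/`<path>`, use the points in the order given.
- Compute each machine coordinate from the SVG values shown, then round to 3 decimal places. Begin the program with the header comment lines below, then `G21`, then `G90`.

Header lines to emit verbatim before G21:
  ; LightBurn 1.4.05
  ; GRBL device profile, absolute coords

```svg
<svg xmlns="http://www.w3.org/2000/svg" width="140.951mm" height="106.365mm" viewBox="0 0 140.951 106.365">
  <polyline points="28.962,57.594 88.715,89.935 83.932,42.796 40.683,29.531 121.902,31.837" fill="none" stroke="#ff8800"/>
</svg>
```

Since the viewBox matches the mm dimensions, user units are millimetres directly. The only transform is the Y-flip y_m = 106.365 − y_svg.

Shape 1 is a open polyline drawn with `<polyline>`. Its stroke #ff8800 means engrave at S396, F3122. After flipping Y the toolpath is (28.962,48.771) → (88.715,16.430) → (83.932,63.569) → (40.683,76.834) → (121.902,74.528).

; LightBurn 1.4.05
; GRBL device profile, absolute coords
G21
G90
G0 X28.962 Y48.771
M3 S396
G1 X88.715 Y16.430 F3122
G1 X83.932 Y63.569
G1 X40.683 Y76.834
G1 X121.902 Y74.528
M5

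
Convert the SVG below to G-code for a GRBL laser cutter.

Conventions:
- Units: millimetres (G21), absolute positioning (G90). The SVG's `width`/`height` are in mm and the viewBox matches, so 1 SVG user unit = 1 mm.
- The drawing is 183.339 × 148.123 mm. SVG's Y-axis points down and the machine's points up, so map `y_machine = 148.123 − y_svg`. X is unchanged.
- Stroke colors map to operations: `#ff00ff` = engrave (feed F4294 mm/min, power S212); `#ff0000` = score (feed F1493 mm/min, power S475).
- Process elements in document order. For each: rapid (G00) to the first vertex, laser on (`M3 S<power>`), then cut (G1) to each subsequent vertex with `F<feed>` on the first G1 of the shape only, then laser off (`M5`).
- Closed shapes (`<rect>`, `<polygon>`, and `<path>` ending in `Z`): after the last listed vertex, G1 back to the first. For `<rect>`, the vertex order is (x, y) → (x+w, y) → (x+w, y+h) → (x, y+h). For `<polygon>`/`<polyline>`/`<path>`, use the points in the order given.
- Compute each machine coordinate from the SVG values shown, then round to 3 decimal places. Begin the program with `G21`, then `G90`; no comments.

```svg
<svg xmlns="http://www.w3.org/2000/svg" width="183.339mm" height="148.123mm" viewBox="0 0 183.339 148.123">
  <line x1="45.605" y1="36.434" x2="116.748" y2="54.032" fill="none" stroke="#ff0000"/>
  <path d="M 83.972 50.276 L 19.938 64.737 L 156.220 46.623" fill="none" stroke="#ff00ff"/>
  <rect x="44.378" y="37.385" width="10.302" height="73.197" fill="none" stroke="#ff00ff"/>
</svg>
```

1 u = 1 mm; y_m = 148.123 − y.

[1] `<line>` line segment, #ff0000→score S475 F1493: (45.605,111.689) → (116.748,94.091)

[2] `<path>` open polyline, #ff00ff→engrave S212 F4294: (83.972,97.847) → (19.938,83.386) → (156.220,101.500)

[3] `<rect>` rectangle, #ff00ff→engrave S212 F4294: (44.378,110.738) → (54.680,110.738) → (54.680,37.541) → (44.378,37.541) → (44.378,110.738) (closed)

G21
G90
G00 X45.605 Y111.689
M3 S475
G1 X116.748 Y94.091 F1493
M5
G00 X83.972 Y97.847
M3 S212
G1 X19.938 Y83.386 F4294
G1 X156.220 Y101.500
M5
G00 X44.378 Y110.738
M3 S212
G1 X54.680 Y110.738 F4294
G1 X54.680 Y37.541
G1 X44.378 Y37.541
G1 X44.378 Y110.738
M5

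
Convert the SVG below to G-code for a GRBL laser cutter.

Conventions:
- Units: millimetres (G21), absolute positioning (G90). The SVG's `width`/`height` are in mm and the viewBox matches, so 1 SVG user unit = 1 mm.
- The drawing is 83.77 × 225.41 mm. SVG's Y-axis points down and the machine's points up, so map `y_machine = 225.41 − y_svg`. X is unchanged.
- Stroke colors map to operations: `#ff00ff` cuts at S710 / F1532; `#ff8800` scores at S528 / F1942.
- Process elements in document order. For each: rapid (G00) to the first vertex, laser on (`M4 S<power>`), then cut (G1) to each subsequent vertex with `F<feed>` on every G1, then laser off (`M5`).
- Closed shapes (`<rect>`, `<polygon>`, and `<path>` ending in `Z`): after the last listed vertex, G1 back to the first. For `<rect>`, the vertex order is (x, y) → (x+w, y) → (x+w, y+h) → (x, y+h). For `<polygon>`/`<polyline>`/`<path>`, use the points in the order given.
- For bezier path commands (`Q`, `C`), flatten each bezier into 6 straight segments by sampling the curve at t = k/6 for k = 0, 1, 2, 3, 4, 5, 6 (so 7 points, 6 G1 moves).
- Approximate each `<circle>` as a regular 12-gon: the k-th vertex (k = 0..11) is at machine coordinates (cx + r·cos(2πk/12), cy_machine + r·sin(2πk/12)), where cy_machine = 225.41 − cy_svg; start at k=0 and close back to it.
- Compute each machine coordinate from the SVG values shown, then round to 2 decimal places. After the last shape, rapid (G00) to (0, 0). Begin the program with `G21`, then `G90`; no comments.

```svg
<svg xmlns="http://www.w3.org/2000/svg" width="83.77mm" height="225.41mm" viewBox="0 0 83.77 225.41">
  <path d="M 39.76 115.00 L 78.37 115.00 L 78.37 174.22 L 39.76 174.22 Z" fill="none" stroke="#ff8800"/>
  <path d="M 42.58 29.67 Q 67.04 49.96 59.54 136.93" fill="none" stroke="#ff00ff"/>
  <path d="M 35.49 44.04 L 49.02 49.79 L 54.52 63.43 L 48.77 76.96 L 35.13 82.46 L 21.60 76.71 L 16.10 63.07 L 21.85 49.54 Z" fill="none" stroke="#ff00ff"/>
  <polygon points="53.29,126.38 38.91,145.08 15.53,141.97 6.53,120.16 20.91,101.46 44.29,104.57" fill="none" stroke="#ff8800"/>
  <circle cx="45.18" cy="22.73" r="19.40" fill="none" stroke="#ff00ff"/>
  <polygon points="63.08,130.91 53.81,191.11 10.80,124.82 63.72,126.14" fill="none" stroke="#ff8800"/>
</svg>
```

G21
G90
G00 X39.76 Y110.41
M4 S528
G1 X78.37 Y110.41 F1942
G1 X78.37 Y51.19 F1942
G1 X39.76 Y51.19 F1942
G1 X39.76 Y110.41 F1942
M5
G00 X42.58 Y195.74
M4 S710
G1 X49.85 Y187.12 F1532
G1 X55.34 Y174.80 F1532
G1 X59.05 Y158.78 F1532
G1 X60.99 Y139.05 F1532
G1 X61.15 Y115.62 F1532
G1 X59.54 Y88.48 F1532
M5
G00 X35.49 Y181.37
M4 S710
G1 X49.02 Y175.62 F1532
G1 X54.52 Y161.98 F1532
G1 X48.77 Y148.45 F1532
G1 X35.13 Y142.95 F1532
G1 X21.60 Y148.70 F1532
G1 X16.10 Y162.34 F1532
G1 X21.85 Y175.87 F1532
G1 X35.49 Y181.37 F1532
M5
G00 X53.29 Y99.03
M4 S528
G1 X38.91 Y80.33 F1942
G1 X15.53 Y83.44 F1942
G1 X6.53 Y105.25 F1942
G1 X20.91 Y123.95 F1942
G1 X44.29 Y120.84 F1942
G1 X53.29 Y99.03 F1942
M5
G00 X64.58 Y202.68
M4 S710
G1 X61.98 Y212.38 F1532
G1 X54.88 Y219.48 F1532
G1 X45.18 Y222.08 F1532
G1 X35.48 Y219.48 F1532
G1 X28.38 Y212.38 F1532
G1 X25.78 Y202.68 F1532
G1 X28.38 Y192.98 F1532
G1 X35.48 Y185.88 F1532
G1 X45.18 Y183.28 F1532
G1 X54.88 Y185.88 F1532
G1 X61.98 Y192.98 F1532
G1 X64.58 Y202.68 F1532
M5
G00 X63.08 Y94.50
M4 S528
G1 X53.81 Y34.30 F1942
G1 X10.80 Y100.59 F1942
G1 X63.72 Y99.27 F1942
G1 X63.08 Y94.50 F1942
M5
G00 X0.00 Y0.00

Since the viewBox matches the mm dimensions, user units are millimetres directly. The only transform is the Y-flip y_m = 225.41 − y_svg.

Shape 1 is a rectangle drawn with `<path>`. Its stroke #ff8800 means score at S528, F1942. After flipping Y the toolpath is (39.76,110.41) → (78.37,110.41) → (78.37,51.19) → (39.76,51.19) → (39.76,110.41), returning to the start.

Shape 2 is a quadratic bezier drawn with `<path>`. Its stroke #ff00ff means cut at S710, F1532. After flipping Y the toolpath is (42.58,195.74) → (49.85,187.12) → (55.34,174.80) → (59.05,158.78) → (60.99,139.05) → (61.15,115.62) → (59.54,88.48).

Shape 3 is a regular polygon drawn with `<path>`. Its stroke #ff00ff means cut at S710, F1532. After flipping Y the toolpath is (35.49,181.37) → (49.02,175.62) → (54.52,161.98) → (48.77,148.45) → (35.13,142.95) → (21.60,148.70) → (16.10,162.34) → (21.85,175.87) → (35.49,181.37), returning to the start.

Shape 4 is a regular polygon drawn with `<polygon>`. Its stroke #ff8800 means score at S528, F1942. After flipping Y the toolpath is (53.29,99.03) → (38.91,80.33) → (15.53,83.44) → (6.53,105.25) → (20.91,123.95) → (44.29,120.84) → (53.29,99.03), returning to the start.

Shape 5 is a circle drawn with `<circle>`. Its stroke #ff00ff means cut at S710, F1532. After flipping Y the toolpath is (64.58,202.68) → (61.98,212.38) → (54.88,219.48) → (45.18,222.08) → (35.48,219.48) → (28.38,212.38) → (25.78,202.68) → (28.38,192.98) → (35.48,185.88) → (45.18,183.28) → (54.88,185.88) → (61.98,192.98) → (64.58,202.68), returning to the start.

Shape 6 is a closed polygon drawn with `<polygon>`. Its stroke #ff8800 means score at S528, F1942. After flipping Y the toolpath is (63.08,94.50) → (53.81,34.30) → (10.80,100.59) → (63.72,99.27) → (63.08,94.50), returning to the start.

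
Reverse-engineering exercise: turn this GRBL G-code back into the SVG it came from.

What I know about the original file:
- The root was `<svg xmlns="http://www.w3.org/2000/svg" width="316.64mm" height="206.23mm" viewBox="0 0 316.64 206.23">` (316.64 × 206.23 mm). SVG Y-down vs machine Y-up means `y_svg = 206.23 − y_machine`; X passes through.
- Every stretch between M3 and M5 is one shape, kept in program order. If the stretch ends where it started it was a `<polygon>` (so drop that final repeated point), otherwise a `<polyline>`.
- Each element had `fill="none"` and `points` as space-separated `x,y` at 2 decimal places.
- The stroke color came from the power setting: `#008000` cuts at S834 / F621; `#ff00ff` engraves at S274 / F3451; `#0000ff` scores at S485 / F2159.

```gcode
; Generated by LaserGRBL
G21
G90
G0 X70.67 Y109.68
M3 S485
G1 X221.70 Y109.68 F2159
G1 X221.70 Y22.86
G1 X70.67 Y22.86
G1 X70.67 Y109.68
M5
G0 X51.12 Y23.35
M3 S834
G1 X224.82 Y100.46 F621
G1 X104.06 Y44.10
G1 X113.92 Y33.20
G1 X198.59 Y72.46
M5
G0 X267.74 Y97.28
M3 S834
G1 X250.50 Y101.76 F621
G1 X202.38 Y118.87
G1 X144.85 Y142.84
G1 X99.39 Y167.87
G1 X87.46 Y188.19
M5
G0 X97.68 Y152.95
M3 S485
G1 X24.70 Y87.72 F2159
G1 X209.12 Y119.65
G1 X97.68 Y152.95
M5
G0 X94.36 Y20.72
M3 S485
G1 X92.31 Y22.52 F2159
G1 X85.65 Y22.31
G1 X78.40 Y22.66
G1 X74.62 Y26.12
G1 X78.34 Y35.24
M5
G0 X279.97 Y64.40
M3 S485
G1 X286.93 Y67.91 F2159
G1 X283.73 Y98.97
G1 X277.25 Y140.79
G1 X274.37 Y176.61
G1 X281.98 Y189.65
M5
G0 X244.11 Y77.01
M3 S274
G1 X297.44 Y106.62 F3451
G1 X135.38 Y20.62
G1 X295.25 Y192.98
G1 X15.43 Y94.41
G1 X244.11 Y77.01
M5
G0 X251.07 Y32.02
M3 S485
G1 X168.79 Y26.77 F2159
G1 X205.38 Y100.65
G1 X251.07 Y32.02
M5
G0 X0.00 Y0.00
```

Each laser-on run becomes one SVG element. Flip Y back into SVG space with y_svg = 206.23 − y_machine.

Run 1: S485 ⇒ score layer `#0000ff`. The run returns to its start, so emit a `<polygon>` with points (Y-flipped): 70.67,96.55 221.70,96.55 221.70,183.37 70.67,183.37.

Run 2: power S834 maps to stroke `#008000` (cut). The run is open, so emit a `<polyline>` with points (Y-flipped): 51.12,182.88 224.82,105.77 104.06,162.13 113.92,173.03 198.59,133.77.

Run 3: power S834 maps to stroke `#008000` (cut). The run is open, so emit a `<polyline>` with points (Y-flipped): 267.74,108.95 250.50,104.47 202.38,87.36 144.85,63.39 99.39,38.36 87.46,18.04.

Run 4: power S485 maps to stroke `#0000ff` (score). The run returns to its start, so emit a `<polygon>` with points (Y-flipped): 97.68,53.28 24.70,118.51 209.12,86.58.

Run 5: the run's S485 means `#0000ff` (score). The run is open, so emit a `<polyline>` with points (Y-flipped): 94.36,185.51 92.31,183.71 85.65,183.92 78.40,183.57 74.62,180.11 78.34,170.99.

Run 6: S485 ⇒ score layer `#0000ff`. The run is open, so emit a `<polyline>` with points (Y-flipped): 279.97,141.83 286.93,138.32 283.73,107.26 277.25,65.44 274.37,29.62 281.98,16.58.

Run 7: S274 ⇒ engrave layer `#ff00ff`. The run returns to its start, so emit a `<polygon>` with points (Y-flipped): 244.11,129.22 297.44,99.61 135.38,185.61 295.25,13.25 15.43,111.82.

Run 8: the run's S485 means `#0000ff` (score). The run returns to its start, so emit a `<polygon>` with points (Y-flipped): 251.07,174.21 168.79,179.46 205.38,105.58.

<svg xmlns="http://www.w3.org/2000/svg" width="316.64mm" height="206.23mm" viewBox="0 0 316.64 206.23">
  <polygon points="70.67,96.55 221.70,96.55 221.70,183.37 70.67,183.37" fill="none" stroke="#0000ff"/>
  <polyline points="51.12,182.88 224.82,105.77 104.06,162.13 113.92,173.03 198.59,133.77" fill="none" stroke="#008000"/>
  <polyline points="267.74,108.95 250.50,104.47 202.38,87.36 144.85,63.39 99.39,38.36 87.46,18.04" fill="none" stroke="#008000"/>
  <polygon points="97.68,53.28 24.70,118.51 209.12,86.58" fill="none" stroke="#0000ff"/>
  <polyline points="94.36,185.51 92.31,183.71 85.65,183.92 78.40,183.57 74.62,180.11 78.34,170.99" fill="none" stroke="#0000ff"/>
  <polyline points="279.97,141.83 286.93,138.32 283.73,107.26 277.25,65.44 274.37,29.62 281.98,16.58" fill="none" stroke="#0000ff"/>
  <polygon points="244.11,129.22 297.44,99.61 135.38,185.61 295.25,13.25 15.43,111.82" fill="none" stroke="#ff00ff"/>
  <polygon points="251.07,174.21 168.79,179.46 205.38,105.58" fill="none" stroke="#0000ff"/>
</svg>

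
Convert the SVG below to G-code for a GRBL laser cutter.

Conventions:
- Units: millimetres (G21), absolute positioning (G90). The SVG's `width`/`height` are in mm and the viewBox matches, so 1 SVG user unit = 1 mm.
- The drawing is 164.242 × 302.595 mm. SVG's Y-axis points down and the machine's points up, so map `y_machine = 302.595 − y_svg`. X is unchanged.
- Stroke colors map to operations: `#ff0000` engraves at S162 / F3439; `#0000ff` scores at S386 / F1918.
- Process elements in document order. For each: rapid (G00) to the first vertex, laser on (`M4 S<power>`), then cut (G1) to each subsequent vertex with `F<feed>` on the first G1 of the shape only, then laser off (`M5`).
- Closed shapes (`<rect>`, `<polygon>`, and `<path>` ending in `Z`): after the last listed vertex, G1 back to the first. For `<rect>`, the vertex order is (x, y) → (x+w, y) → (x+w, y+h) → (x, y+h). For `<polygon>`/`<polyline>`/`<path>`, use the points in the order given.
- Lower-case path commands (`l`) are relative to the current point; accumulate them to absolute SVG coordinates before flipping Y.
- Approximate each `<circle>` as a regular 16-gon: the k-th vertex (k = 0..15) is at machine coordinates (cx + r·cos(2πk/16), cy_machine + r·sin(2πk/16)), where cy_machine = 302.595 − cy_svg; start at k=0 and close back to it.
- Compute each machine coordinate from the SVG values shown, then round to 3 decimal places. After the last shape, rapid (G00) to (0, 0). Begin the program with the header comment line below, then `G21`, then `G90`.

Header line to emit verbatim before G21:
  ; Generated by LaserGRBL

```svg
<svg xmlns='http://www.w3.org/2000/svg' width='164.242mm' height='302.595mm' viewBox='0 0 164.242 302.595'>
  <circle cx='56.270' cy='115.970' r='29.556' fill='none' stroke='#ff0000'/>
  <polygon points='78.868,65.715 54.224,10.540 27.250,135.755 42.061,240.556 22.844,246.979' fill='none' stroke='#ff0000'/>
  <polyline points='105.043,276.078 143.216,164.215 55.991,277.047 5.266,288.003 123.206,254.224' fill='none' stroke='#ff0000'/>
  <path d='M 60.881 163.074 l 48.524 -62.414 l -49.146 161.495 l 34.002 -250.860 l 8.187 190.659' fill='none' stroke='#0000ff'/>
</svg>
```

; Generated by LaserGRBL
G21
G90
G00 X85.826 Y186.625
M4 S162
G1 X83.576 Y197.936 F3439
G1 X77.169 Y207.524
G1 X67.581 Y213.931
G1 X56.270 Y216.181
G1 X44.959 Y213.931
G1 X35.371 Y207.524
G1 X28.964 Y197.936
G1 X26.714 Y186.625
G1 X28.964 Y175.314
G1 X35.371 Y165.726
G1 X44.959 Y159.319
G1 X56.270 Y157.069
G1 X67.581 Y159.319
G1 X77.169 Y165.726
G1 X83.576 Y175.314
G1 X85.826 Y186.625
M5
G00 X78.868 Y236.880
M4 S162
G1 X54.224 Y292.055 F3439
G1 X27.250 Y166.840
G1 X42.061 Y62.039
G1 X22.844 Y55.616
G1 X78.868 Y236.880
M5
G00 X105.043 Y26.517
M4 S162
G1 X143.216 Y138.380 F3439
G1 X55.991 Y25.548
G1 X5.266 Y14.592
G1 X123.206 Y48.371
M5
G00 X60.881 Y139.521
M4 S386
G1 X109.405 Y201.935 F1918
G1 X60.259 Y40.440
G1 X94.261 Y291.300
G1 X102.448 Y100.641
M5
G00 X0.000 Y0.000

1 u = 1 mm; y_m = 302.595 − y.

[1] `<circle>` circle, #ff0000→engrave S162 F3439: (85.826,186.625) → (83.576,197.936) → (77.169,207.524) → (67.581,213.931) → (56.270,216.181) → (44.959,213.931) → (35.371,207.524) → (28.964,197.936) → (26.714,186.625) → (28.964,175.314) → (35.371,165.726) → (44.959,159.319) → (56.270,157.069) → (67.581,159.319) → (77.169,165.726) → (83.576,175.314) → (85.826,186.625) (closed)

[2] `<polygon>` closed polygon, #ff0000→engrave S162 F3439: (78.868,236.880) → (54.224,292.055) → (27.250,166.840) → (42.061,62.039) → (22.844,55.616) → (78.868,236.880) (closed)

[3] `<polyline>` open polyline, #ff0000→engrave S162 F3439: (105.043,26.517) → (143.216,138.380) → (55.991,25.548) → (5.266,14.592) → (123.206,48.371)

[4] `<path>` open polyline, #0000ff→score S386 F1918: (60.881,139.521) → (109.405,201.935) → (60.259,40.440) → (94.261,291.300) → (102.448,100.641)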